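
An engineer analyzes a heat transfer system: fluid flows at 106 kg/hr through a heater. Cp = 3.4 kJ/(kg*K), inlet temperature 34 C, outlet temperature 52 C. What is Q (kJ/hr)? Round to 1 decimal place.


Q = m_dot * Cp * (T2 - T1)
Q = 106 * 3.4 * (52 - 34)
Q = 106 * 3.4 * 18
Q = 6487.2 kJ/hr


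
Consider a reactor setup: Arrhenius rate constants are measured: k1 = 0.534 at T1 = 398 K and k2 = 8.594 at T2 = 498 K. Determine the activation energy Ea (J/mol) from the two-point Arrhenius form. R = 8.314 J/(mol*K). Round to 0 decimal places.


Ea = R * ln(k2/k1) / (1/T1 - 1/T2)
ln(k2/k1) = ln(8.594/0.534) = 2.7784237
1/T1 - 1/T2 = 1/398 - 1/498 = 0.000504530686
Ea = 8.314 * 2.7784237 / 0.000504530686
Ea = 45785 J/mol


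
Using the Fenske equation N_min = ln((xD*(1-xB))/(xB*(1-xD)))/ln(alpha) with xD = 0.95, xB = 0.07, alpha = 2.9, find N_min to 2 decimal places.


N_min = ln((xD*(1-xB))/(xB*(1-xD))) / ln(alpha)
Numerator inside ln: 0.8835 / 0.0035 = 252.428571
ln(252.428571) = 5.531128
ln(alpha) = ln(2.9) = 1.064711
N_min = 5.531128 / 1.064711 = 5.19


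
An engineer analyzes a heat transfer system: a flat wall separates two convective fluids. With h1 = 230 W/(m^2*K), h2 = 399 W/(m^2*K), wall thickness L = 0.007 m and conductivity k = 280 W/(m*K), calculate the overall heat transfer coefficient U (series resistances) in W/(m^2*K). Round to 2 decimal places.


1/U = 1/h1 + L/k + 1/h2
1/U = 1/230 + 0.007/280 + 1/399
1/U = 0.0043478261 + 2.5e-05 + 0.0025062657
1/U = 0.0068790918
U = 145.37 W/(m^2*K)


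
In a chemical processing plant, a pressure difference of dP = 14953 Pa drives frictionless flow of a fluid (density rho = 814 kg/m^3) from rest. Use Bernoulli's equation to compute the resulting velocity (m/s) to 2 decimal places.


v = sqrt(2*dP/rho)
v = sqrt(2*14953/814)
v = sqrt(36.739558)
v = 6.06 m/s


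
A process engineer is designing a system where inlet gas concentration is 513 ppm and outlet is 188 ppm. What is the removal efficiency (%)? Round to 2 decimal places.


Efficiency = (G_in - G_out) / G_in * 100%
Efficiency = (513 - 188) / 513 * 100
Efficiency = 325 / 513 * 100
Efficiency = 63.35%


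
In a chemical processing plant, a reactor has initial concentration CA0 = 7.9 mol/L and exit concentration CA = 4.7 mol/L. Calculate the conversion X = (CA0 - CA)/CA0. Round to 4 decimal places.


X = (CA0 - CA) / CA0
X = (7.9 - 4.7) / 7.9
X = 3.2 / 7.9
X = 0.4051


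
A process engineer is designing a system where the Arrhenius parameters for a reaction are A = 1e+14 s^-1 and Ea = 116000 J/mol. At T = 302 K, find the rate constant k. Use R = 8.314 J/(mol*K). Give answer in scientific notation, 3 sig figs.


k = A * exp(-Ea/(R*T))
k = 1e+14 * exp(-116000 / (8.314 * 302))
k = 1e+14 * exp(-46.199899)
k = 8.62e-07


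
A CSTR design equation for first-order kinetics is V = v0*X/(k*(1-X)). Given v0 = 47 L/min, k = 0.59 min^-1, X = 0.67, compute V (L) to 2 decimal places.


V = v0 * X / (k * (1 - X))
V = 47 * 0.67 / (0.59 * (1 - 0.67))
V = 31.49 / (0.59 * 0.33)
V = 31.49 / 0.1947
V = 161.74 L


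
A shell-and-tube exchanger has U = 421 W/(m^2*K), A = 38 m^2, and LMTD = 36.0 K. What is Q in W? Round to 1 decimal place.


Q = U * A * LMTD
Q = 421 * 38 * 36.0
Q = 575928.0 W


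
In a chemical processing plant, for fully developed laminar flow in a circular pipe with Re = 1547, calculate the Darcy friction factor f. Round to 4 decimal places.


f = 64 / Re
f = 64 / 1547
f = 0.0414


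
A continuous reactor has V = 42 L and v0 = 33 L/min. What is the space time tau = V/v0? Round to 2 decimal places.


tau = V / v0
tau = 42 / 33
tau = 1.27 min


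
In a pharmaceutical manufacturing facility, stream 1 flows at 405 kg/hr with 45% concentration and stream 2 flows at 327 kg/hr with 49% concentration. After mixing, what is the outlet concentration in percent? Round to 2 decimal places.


Mass balance on solute: F1*x1 + F2*x2 = F3*x3
F3 = F1 + F2 = 405 + 327 = 732 kg/hr
x3 = (F1*x1 + F2*x2)/F3
x3 = (405*0.45 + 327*0.49) / 732
x3 = 46.79%


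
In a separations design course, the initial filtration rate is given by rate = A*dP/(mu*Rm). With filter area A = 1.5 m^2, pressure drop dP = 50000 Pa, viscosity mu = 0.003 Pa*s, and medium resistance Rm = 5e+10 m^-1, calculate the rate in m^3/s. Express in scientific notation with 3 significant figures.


rate = A * dP / (mu * Rm)
rate = 1.5 * 50000 / (0.003 * 5e+10)
rate = 75000.0 / 1.500e+08
rate = 5.00e-04 m^3/s


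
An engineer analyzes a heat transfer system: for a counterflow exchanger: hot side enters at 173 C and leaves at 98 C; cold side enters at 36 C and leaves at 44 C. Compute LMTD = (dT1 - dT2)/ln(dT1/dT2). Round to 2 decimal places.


dT1 = Th_in - Tc_out = 173 - 44 = 129
dT2 = Th_out - Tc_in = 98 - 36 = 62
LMTD = (dT1 - dT2) / ln(dT1/dT2)
LMTD = (129 - 62) / ln(129/62)
LMTD = 91.45 K


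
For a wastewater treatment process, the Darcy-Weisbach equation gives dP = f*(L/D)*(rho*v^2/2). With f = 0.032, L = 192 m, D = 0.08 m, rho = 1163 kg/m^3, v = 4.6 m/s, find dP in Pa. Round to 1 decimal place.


dP = f * (L/D) * (rho*v^2/2)
dP = 0.032 * (192/0.08) * (1163*4.6^2/2)
L/D = 2400.0
rho*v^2/2 = 1163*21.16/2 = 12304.54
dP = 0.032 * 2400.0 * 12304.54
dP = 944988.7 Pa


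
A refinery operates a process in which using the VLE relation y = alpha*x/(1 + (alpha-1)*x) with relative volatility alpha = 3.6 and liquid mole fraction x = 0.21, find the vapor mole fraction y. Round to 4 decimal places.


y = alpha*x / (1 + (alpha-1)*x)
y = 3.6*0.21 / (1 + (3.6-1)*0.21)
y = 0.756 / (1 + 0.546)
y = 0.756 / 1.546
y = 0.4890


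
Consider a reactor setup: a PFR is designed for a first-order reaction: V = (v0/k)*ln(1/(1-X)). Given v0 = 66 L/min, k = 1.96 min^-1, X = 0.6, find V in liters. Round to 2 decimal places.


V = (v0/k) * ln(1/(1-X))
V = (66/1.96) * ln(1/(1-0.6))
V = 33.673469 * ln(2.5)
V = 33.673469 * 0.916291
V = 30.85 L


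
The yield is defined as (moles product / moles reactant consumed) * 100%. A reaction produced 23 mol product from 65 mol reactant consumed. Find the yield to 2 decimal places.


Yield = (moles product / moles consumed) * 100%
Yield = (23 / 65) * 100
Yield = 0.3538 * 100
Yield = 35.38%


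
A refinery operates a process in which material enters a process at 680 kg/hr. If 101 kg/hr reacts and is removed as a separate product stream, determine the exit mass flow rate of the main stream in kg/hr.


Steady-state mass balance on the main outlet: F_out = F_in - F_removed
F_out = 680 - 101
F_out = 579 kg/hr


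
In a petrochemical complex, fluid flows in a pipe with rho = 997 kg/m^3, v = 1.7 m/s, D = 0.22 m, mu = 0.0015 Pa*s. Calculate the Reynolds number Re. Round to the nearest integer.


Re = rho * v * D / mu
Re = 997 * 1.7 * 0.22 / 0.0015
Re = 372.878 / 0.0015
Re = 248585


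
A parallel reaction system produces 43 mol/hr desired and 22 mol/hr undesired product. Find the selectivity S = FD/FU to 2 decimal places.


S = desired product rate / undesired product rate
S = 43 / 22
S = 1.95


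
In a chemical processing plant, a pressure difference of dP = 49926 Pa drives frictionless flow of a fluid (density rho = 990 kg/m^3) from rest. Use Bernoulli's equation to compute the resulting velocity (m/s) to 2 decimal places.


v = sqrt(2*dP/rho)
v = sqrt(2*49926/990)
v = sqrt(100.860606)
v = 10.04 m/s


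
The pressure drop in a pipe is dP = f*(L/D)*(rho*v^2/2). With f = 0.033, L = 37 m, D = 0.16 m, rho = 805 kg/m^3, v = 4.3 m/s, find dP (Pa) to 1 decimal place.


dP = f * (L/D) * (rho*v^2/2)
dP = 0.033 * (37/0.16) * (805*4.3^2/2)
L/D = 231.25
rho*v^2/2 = 805*18.49/2 = 7442.225
dP = 0.033 * 231.25 * 7442.225
dP = 56793.5 Pa


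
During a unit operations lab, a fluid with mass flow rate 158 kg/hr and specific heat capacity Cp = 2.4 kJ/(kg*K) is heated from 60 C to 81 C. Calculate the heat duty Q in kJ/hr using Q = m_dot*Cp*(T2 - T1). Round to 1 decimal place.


Q = m_dot * Cp * (T2 - T1)
Q = 158 * 2.4 * (81 - 60)
Q = 158 * 2.4 * 21
Q = 7963.2 kJ/hr


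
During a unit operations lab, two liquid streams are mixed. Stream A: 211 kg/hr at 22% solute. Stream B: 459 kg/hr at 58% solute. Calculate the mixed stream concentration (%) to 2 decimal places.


Mass balance on solute: F1*x1 + F2*x2 = F3*x3
F3 = F1 + F2 = 211 + 459 = 670 kg/hr
x3 = (F1*x1 + F2*x2)/F3
x3 = (211*0.22 + 459*0.58) / 670
x3 = 46.66%


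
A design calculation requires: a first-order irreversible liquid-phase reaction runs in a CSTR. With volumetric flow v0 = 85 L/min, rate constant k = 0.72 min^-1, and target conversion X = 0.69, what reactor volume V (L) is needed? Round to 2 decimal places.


V = v0 * X / (k * (1 - X))
V = 85 * 0.69 / (0.72 * (1 - 0.69))
V = 58.65 / (0.72 * 0.31)
V = 58.65 / 0.2232
V = 262.77 L


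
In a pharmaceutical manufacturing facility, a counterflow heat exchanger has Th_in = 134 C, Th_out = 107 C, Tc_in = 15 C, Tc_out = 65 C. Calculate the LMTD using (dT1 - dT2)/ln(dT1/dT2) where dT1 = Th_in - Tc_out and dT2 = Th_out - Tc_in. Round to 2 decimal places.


dT1 = Th_in - Tc_out = 134 - 65 = 69
dT2 = Th_out - Tc_in = 107 - 15 = 92
LMTD = (dT1 - dT2) / ln(dT1/dT2)
LMTD = (69 - 92) / ln(69/92)
LMTD = 79.95 K


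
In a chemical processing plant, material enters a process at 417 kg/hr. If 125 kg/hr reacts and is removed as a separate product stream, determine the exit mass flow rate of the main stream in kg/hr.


Steady-state mass balance on the main outlet: F_out = F_in - F_removed
F_out = 417 - 125
F_out = 292 kg/hr


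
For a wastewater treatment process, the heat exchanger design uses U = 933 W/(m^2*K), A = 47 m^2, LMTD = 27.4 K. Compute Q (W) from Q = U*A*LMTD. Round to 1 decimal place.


Q = U * A * LMTD
Q = 933 * 47 * 27.4
Q = 1201517.4 W


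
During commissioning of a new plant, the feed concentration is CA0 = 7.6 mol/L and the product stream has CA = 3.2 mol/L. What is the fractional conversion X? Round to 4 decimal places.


X = (CA0 - CA) / CA0
X = (7.6 - 3.2) / 7.6
X = 4.4 / 7.6
X = 0.5789


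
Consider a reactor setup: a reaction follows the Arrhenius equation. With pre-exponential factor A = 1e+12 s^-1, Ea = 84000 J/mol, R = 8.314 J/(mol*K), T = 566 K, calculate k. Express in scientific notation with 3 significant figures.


k = A * exp(-Ea/(R*T))
k = 1e+12 * exp(-84000 / (8.314 * 566))
k = 1e+12 * exp(-17.850601)
k = 1.77e+04


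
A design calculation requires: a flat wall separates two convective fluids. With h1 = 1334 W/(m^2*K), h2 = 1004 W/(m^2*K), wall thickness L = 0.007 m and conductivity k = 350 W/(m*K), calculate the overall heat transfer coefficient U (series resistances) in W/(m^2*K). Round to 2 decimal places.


1/U = 1/h1 + L/k + 1/h2
1/U = 1/1334 + 0.007/350 + 1/1004
1/U = 0.0007496252 + 2e-05 + 0.0009960159
1/U = 0.0017656411
U = 566.37 W/(m^2*K)


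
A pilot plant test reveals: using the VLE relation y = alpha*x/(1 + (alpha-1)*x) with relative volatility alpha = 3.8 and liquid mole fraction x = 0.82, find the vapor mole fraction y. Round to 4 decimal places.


y = alpha*x / (1 + (alpha-1)*x)
y = 3.8*0.82 / (1 + (3.8-1)*0.82)
y = 3.116 / (1 + 2.296)
y = 3.116 / 3.296
y = 0.9454


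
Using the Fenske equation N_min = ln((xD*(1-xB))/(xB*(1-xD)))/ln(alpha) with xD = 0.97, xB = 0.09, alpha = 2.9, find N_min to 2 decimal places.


N_min = ln((xD*(1-xB))/(xB*(1-xD))) / ln(alpha)
Numerator inside ln: 0.8827 / 0.0027 = 326.925926
ln(326.925926) = 5.789734
ln(alpha) = ln(2.9) = 1.064711
N_min = 5.789734 / 1.064711 = 5.44


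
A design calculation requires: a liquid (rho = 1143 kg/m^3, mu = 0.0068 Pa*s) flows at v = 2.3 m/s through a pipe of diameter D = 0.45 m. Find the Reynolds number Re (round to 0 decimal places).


Re = rho * v * D / mu
Re = 1143 * 2.3 * 0.45 / 0.0068
Re = 1183.005 / 0.0068
Re = 173971


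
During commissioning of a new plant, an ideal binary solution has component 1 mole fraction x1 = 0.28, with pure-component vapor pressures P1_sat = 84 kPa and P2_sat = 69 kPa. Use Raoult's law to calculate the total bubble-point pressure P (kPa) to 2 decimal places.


P = x1*P1_sat + x2*P2_sat
x2 = 1 - x1 = 1 - 0.28 = 0.72
P = 0.28*84 + 0.72*69
P = 23.52 + 49.68
P = 73.20 kPa


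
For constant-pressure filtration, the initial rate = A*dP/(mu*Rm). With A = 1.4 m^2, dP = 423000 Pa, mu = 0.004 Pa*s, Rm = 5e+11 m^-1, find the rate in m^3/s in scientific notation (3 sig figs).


rate = A * dP / (mu * Rm)
rate = 1.4 * 423000 / (0.004 * 5e+11)
rate = 592200.0 / 2.000e+09
rate = 2.96e-04 m^3/s


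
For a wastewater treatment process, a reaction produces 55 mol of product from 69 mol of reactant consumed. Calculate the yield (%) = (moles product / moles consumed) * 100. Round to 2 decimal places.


Yield = (moles product / moles consumed) * 100%
Yield = (55 / 69) * 100
Yield = 0.7971 * 100
Yield = 79.71%


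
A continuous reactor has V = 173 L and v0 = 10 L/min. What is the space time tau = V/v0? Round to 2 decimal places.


tau = V / v0
tau = 173 / 10
tau = 17.30 min


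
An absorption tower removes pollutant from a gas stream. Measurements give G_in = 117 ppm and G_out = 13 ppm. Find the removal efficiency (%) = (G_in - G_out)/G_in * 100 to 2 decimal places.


Efficiency = (G_in - G_out) / G_in * 100%
Efficiency = (117 - 13) / 117 * 100
Efficiency = 104 / 117 * 100
Efficiency = 88.89%


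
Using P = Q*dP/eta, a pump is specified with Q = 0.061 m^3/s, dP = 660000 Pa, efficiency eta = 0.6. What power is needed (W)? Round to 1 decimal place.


P = Q * dP / eta
P = 0.061 * 660000 / 0.6
P = 40260.0 / 0.6
P = 67100.0 W


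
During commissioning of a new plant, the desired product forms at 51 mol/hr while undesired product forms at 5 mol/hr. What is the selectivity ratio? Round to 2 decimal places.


S = desired product rate / undesired product rate
S = 51 / 5
S = 10.20


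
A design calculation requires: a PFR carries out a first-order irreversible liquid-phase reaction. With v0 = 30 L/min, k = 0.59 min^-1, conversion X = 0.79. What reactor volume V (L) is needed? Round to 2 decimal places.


V = (v0/k) * ln(1/(1-X))
V = (30/0.59) * ln(1/(1-0.79))
V = 50.847458 * ln(4.761905)
V = 50.847458 * 1.560648
V = 79.35 L


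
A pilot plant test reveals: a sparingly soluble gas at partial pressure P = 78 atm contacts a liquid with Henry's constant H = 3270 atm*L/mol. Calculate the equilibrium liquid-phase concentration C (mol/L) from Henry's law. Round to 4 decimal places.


C = P / H
C = 78 / 3270
C = 0.0239 mol/L


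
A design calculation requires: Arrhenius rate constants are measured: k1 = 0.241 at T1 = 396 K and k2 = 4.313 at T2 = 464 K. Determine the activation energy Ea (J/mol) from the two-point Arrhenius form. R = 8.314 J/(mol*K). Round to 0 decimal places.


Ea = R * ln(k2/k1) / (1/T1 - 1/T2)
ln(k2/k1) = ln(4.313/0.241) = 2.8845921
1/T1 - 1/T2 = 1/396 - 1/464 = 0.000370080111
Ea = 8.314 * 2.8845921 / 0.000370080111
Ea = 64804 J/mol


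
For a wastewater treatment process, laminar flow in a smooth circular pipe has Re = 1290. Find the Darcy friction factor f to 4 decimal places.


f = 64 / Re
f = 64 / 1290
f = 0.0496


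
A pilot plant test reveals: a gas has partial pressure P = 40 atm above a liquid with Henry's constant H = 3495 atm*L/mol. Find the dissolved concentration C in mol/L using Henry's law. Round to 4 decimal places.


C = P / H
C = 40 / 3495
C = 0.0114 mol/L


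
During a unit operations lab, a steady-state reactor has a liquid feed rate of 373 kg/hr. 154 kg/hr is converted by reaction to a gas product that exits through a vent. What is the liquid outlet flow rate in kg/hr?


Steady-state mass balance on the main outlet: F_out = F_in - F_removed
F_out = 373 - 154
F_out = 219 kg/hr


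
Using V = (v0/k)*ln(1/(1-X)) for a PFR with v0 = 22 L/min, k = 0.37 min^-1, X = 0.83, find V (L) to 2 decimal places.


V = (v0/k) * ln(1/(1-X))
V = (22/0.37) * ln(1/(1-0.83))
V = 59.459459 * ln(5.882353)
V = 59.459459 * 1.771957
V = 105.36 L


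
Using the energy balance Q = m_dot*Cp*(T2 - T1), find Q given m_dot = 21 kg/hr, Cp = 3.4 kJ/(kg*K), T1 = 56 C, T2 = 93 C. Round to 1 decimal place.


Q = m_dot * Cp * (T2 - T1)
Q = 21 * 3.4 * (93 - 56)
Q = 21 * 3.4 * 37
Q = 2641.8 kJ/hr


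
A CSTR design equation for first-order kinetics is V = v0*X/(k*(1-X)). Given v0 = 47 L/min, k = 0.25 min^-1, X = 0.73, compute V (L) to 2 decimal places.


V = v0 * X / (k * (1 - X))
V = 47 * 0.73 / (0.25 * (1 - 0.73))
V = 34.31 / (0.25 * 0.27)
V = 34.31 / 0.0675
V = 508.30 L


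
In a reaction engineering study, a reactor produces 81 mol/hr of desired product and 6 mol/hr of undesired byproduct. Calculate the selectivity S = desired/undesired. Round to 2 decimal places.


S = desired product rate / undesired product rate
S = 81 / 6
S = 13.50


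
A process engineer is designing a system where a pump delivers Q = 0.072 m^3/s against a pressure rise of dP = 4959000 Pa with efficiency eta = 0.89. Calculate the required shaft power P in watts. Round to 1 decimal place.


P = Q * dP / eta
P = 0.072 * 4959000 / 0.89
P = 357048.0 / 0.89
P = 401177.5 W


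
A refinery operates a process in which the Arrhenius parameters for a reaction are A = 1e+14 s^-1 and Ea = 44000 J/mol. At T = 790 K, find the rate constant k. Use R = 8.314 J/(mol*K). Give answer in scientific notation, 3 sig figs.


k = A * exp(-Ea/(R*T))
k = 1e+14 * exp(-44000 / (8.314 * 790))
k = 1e+14 * exp(-6.699086)
k = 1.23e+11


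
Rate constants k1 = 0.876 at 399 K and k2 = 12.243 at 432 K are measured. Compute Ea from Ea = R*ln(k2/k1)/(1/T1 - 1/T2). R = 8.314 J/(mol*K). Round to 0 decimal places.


Ea = R * ln(k2/k1) / (1/T1 - 1/T2)
ln(k2/k1) = ln(12.243/0.876) = 2.6373435
1/T1 - 1/T2 = 1/399 - 1/432 = 0.000191450849
Ea = 8.314 * 2.6373435 / 0.000191450849
Ea = 114530 J/mol


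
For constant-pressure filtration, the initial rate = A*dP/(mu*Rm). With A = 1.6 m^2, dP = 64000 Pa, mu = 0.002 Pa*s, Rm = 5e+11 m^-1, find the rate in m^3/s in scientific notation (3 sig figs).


rate = A * dP / (mu * Rm)
rate = 1.6 * 64000 / (0.002 * 5e+11)
rate = 102400.0 / 1.000e+09
rate = 1.02e-04 m^3/s


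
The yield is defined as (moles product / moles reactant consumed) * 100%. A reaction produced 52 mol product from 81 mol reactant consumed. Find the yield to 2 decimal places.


Yield = (moles product / moles consumed) * 100%
Yield = (52 / 81) * 100
Yield = 0.642 * 100
Yield = 64.20%


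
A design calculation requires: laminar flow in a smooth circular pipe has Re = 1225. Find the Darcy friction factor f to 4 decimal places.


f = 64 / Re
f = 64 / 1225
f = 0.0522


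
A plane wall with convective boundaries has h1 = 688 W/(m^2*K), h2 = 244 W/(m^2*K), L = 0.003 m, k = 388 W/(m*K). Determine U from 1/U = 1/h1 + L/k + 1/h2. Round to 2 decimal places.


1/U = 1/h1 + L/k + 1/h2
1/U = 1/688 + 0.003/388 + 1/244
1/U = 0.0014534884 + 7.732e-06 + 0.0040983607
1/U = 0.0055595811
U = 179.87 W/(m^2*K)


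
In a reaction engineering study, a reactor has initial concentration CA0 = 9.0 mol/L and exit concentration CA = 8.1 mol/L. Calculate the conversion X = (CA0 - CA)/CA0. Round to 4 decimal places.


X = (CA0 - CA) / CA0
X = (9.0 - 8.1) / 9.0
X = 0.9 / 9.0
X = 0.1000


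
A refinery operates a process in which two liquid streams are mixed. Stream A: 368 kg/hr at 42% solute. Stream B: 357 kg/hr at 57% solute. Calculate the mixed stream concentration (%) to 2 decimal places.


Mass balance on solute: F1*x1 + F2*x2 = F3*x3
F3 = F1 + F2 = 368 + 357 = 725 kg/hr
x3 = (F1*x1 + F2*x2)/F3
x3 = (368*0.42 + 357*0.57) / 725
x3 = 49.39%


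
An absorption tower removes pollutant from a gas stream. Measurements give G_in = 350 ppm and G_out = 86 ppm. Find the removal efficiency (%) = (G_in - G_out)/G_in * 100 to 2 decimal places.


Efficiency = (G_in - G_out) / G_in * 100%
Efficiency = (350 - 86) / 350 * 100
Efficiency = 264 / 350 * 100
Efficiency = 75.43%


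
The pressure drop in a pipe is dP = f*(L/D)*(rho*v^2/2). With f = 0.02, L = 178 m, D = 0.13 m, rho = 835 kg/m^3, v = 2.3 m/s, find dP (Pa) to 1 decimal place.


dP = f * (L/D) * (rho*v^2/2)
dP = 0.02 * (178/0.13) * (835*2.3^2/2)
L/D = 1369.23076923
rho*v^2/2 = 835*5.29/2 = 2208.575
dP = 0.02 * 1369.23076923 * 2208.575
dP = 60481.0 Pa


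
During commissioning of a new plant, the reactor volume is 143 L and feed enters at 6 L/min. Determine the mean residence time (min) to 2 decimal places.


tau = V / v0
tau = 143 / 6
tau = 23.83 min


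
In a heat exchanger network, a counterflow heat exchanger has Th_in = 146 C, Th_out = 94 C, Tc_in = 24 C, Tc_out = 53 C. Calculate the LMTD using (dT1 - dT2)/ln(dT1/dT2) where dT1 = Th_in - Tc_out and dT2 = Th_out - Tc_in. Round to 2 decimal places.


dT1 = Th_in - Tc_out = 146 - 53 = 93
dT2 = Th_out - Tc_in = 94 - 24 = 70
LMTD = (dT1 - dT2) / ln(dT1/dT2)
LMTD = (93 - 70) / ln(93/70)
LMTD = 80.96 K


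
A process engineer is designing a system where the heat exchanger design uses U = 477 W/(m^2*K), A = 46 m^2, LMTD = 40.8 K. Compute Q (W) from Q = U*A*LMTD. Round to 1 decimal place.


Q = U * A * LMTD
Q = 477 * 46 * 40.8
Q = 895233.6 W


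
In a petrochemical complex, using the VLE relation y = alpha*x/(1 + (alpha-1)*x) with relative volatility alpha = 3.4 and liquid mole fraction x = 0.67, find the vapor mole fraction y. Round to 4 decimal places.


y = alpha*x / (1 + (alpha-1)*x)
y = 3.4*0.67 / (1 + (3.4-1)*0.67)
y = 2.278 / (1 + 1.608)
y = 2.278 / 2.608
y = 0.8735


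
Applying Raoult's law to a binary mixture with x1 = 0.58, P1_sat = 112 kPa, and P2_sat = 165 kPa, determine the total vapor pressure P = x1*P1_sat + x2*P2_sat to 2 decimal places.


P = x1*P1_sat + x2*P2_sat
x2 = 1 - x1 = 1 - 0.58 = 0.42
P = 0.58*112 + 0.42*165
P = 64.96 + 69.3
P = 134.26 kPa


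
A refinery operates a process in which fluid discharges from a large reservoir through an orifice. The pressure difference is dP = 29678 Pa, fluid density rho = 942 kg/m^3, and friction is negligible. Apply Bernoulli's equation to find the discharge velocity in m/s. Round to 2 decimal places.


v = sqrt(2*dP/rho)
v = sqrt(2*29678/942)
v = sqrt(63.010616)
v = 7.94 m/s


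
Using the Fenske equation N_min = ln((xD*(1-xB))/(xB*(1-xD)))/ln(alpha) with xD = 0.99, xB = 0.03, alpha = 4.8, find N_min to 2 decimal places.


N_min = ln((xD*(1-xB))/(xB*(1-xD))) / ln(alpha)
Numerator inside ln: 0.9603 / 0.0003 = 3201.0
ln(3201.0) = 8.071219
ln(alpha) = ln(4.8) = 1.568616
N_min = 8.071219 / 1.568616 = 5.15


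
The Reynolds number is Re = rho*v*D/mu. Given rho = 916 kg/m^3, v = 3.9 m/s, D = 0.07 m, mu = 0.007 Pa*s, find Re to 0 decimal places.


Re = rho * v * D / mu
Re = 916 * 3.9 * 0.07 / 0.007
Re = 250.068 / 0.007
Re = 35724


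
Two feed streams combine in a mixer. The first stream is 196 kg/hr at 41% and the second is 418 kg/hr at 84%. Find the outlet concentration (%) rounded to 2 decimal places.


Mass balance on solute: F1*x1 + F2*x2 = F3*x3
F3 = F1 + F2 = 196 + 418 = 614 kg/hr
x3 = (F1*x1 + F2*x2)/F3
x3 = (196*0.41 + 418*0.84) / 614
x3 = 70.27%


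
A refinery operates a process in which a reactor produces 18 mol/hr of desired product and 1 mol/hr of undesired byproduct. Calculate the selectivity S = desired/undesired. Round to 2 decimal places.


S = desired product rate / undesired product rate
S = 18 / 1
S = 18.00


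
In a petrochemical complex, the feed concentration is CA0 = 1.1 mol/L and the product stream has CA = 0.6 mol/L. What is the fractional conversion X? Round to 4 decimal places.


X = (CA0 - CA) / CA0
X = (1.1 - 0.6) / 1.1
X = 0.5 / 1.1
X = 0.4545


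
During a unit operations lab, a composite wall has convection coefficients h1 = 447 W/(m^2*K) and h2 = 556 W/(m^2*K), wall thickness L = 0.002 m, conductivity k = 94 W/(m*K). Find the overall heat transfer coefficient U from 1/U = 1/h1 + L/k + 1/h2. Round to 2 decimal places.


1/U = 1/h1 + L/k + 1/h2
1/U = 1/447 + 0.002/94 + 1/556
1/U = 0.0022371365 + 2.12766e-05 + 0.0017985612
1/U = 0.0040569743
U = 246.49 W/(m^2*K)


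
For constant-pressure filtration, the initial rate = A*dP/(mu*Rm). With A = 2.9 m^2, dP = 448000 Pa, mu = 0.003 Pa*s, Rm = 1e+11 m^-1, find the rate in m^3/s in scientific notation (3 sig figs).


rate = A * dP / (mu * Rm)
rate = 2.9 * 448000 / (0.003 * 1e+11)
rate = 1299200.0 / 3.000e+08
rate = 4.33e-03 m^3/s


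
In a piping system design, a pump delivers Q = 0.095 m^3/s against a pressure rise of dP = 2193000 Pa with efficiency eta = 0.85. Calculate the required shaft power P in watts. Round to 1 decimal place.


P = Q * dP / eta
P = 0.095 * 2193000 / 0.85
P = 208335.0 / 0.85
P = 245100.0 W


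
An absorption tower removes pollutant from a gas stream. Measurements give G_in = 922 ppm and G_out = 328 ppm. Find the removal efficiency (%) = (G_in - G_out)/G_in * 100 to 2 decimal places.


Efficiency = (G_in - G_out) / G_in * 100%
Efficiency = (922 - 328) / 922 * 100
Efficiency = 594 / 922 * 100
Efficiency = 64.43%


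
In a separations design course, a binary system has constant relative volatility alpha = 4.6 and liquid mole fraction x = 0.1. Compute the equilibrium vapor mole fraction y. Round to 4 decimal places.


y = alpha*x / (1 + (alpha-1)*x)
y = 4.6*0.1 / (1 + (4.6-1)*0.1)
y = 0.46 / (1 + 0.36)
y = 0.46 / 1.36
y = 0.3382


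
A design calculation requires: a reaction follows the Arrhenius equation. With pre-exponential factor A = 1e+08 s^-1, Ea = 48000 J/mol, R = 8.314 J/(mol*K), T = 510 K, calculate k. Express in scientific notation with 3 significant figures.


k = A * exp(-Ea/(R*T))
k = 1e+08 * exp(-48000 / (8.314 * 510))
k = 1e+08 * exp(-11.320381)
k = 1.21e+03


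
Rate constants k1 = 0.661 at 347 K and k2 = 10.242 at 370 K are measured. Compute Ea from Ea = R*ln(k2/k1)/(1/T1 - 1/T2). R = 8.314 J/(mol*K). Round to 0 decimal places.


Ea = R * ln(k2/k1) / (1/T1 - 1/T2)
ln(k2/k1) = ln(10.242/0.661) = 2.7404984
1/T1 - 1/T2 = 1/347 - 1/370 = 0.000179141678
Ea = 8.314 * 2.7404984 / 0.000179141678
Ea = 127187 J/mol


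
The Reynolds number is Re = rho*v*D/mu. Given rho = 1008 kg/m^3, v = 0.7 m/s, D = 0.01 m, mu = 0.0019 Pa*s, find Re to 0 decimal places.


Re = rho * v * D / mu
Re = 1008 * 0.7 * 0.01 / 0.0019
Re = 7.056 / 0.0019
Re = 3714


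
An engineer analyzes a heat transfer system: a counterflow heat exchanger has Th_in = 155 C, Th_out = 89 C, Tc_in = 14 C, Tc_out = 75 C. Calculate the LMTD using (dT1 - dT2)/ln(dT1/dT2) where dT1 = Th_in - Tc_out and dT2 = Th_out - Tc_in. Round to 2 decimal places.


dT1 = Th_in - Tc_out = 155 - 75 = 80
dT2 = Th_out - Tc_in = 89 - 14 = 75
LMTD = (dT1 - dT2) / ln(dT1/dT2)
LMTD = (80 - 75) / ln(80/75)
LMTD = 77.47 K


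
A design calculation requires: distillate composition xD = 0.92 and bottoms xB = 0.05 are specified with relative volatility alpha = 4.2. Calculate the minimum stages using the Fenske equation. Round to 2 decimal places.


N_min = ln((xD*(1-xB))/(xB*(1-xD))) / ln(alpha)
Numerator inside ln: 0.874 / 0.004 = 218.5
ln(218.5) = 5.386786
ln(alpha) = ln(4.2) = 1.435085
N_min = 5.386786 / 1.435085 = 3.75


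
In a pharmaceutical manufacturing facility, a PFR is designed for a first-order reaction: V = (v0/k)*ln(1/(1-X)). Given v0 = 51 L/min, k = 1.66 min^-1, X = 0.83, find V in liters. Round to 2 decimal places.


V = (v0/k) * ln(1/(1-X))
V = (51/1.66) * ln(1/(1-0.83))
V = 30.722892 * ln(5.882353)
V = 30.722892 * 1.771957
V = 54.44 L


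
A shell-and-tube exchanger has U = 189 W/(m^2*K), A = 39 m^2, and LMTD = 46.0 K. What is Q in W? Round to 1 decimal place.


Q = U * A * LMTD
Q = 189 * 39 * 46.0
Q = 339066.0 W


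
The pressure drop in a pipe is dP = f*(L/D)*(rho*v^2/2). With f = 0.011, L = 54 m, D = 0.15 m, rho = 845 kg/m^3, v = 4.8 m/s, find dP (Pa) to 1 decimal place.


dP = f * (L/D) * (rho*v^2/2)
dP = 0.011 * (54/0.15) * (845*4.8^2/2)
L/D = 360.0
rho*v^2/2 = 845*23.04/2 = 9734.4
dP = 0.011 * 360.0 * 9734.4
dP = 38548.2 Pa


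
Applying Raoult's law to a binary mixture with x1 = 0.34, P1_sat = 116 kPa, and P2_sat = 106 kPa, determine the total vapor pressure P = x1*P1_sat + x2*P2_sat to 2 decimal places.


P = x1*P1_sat + x2*P2_sat
x2 = 1 - x1 = 1 - 0.34 = 0.66
P = 0.34*116 + 0.66*106
P = 39.44 + 69.96
P = 109.40 kPa


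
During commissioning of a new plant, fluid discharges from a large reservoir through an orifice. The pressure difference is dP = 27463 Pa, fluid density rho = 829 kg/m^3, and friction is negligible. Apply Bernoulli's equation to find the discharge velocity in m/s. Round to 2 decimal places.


v = sqrt(2*dP/rho)
v = sqrt(2*27463/829)
v = sqrt(66.25573)
v = 8.14 m/s


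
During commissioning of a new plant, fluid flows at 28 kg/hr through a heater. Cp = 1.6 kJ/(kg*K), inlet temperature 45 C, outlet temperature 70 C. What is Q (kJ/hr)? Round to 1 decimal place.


Q = m_dot * Cp * (T2 - T1)
Q = 28 * 1.6 * (70 - 45)
Q = 28 * 1.6 * 25
Q = 1120.0 kJ/hr


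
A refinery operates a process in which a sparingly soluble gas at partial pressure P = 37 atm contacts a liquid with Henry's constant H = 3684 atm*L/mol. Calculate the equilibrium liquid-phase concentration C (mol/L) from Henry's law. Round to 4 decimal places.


C = P / H
C = 37 / 3684
C = 0.0100 mol/L


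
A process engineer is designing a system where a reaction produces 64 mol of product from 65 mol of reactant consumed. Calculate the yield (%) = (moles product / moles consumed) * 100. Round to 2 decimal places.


Yield = (moles product / moles consumed) * 100%
Yield = (64 / 65) * 100
Yield = 0.9846 * 100
Yield = 98.46%


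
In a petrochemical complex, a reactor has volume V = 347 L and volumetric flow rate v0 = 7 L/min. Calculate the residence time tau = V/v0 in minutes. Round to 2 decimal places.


tau = V / v0
tau = 347 / 7
tau = 49.57 min


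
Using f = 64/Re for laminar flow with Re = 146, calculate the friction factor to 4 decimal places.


f = 64 / Re
f = 64 / 146
f = 0.4384


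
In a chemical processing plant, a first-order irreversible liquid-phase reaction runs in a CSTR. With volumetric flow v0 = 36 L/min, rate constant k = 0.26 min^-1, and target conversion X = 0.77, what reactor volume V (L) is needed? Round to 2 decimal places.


V = v0 * X / (k * (1 - X))
V = 36 * 0.77 / (0.26 * (1 - 0.77))
V = 27.72 / (0.26 * 0.23)
V = 27.72 / 0.0598
V = 463.55 L


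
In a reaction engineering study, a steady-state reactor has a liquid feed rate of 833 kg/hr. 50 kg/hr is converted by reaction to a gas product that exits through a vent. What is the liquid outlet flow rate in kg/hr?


Steady-state mass balance on the main outlet: F_out = F_in - F_removed
F_out = 833 - 50
F_out = 783 kg/hr


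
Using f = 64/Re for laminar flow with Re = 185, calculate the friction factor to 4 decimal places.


f = 64 / Re
f = 64 / 185
f = 0.3459


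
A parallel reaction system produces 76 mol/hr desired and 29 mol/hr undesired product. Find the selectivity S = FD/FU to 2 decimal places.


S = desired product rate / undesired product rate
S = 76 / 29
S = 2.62


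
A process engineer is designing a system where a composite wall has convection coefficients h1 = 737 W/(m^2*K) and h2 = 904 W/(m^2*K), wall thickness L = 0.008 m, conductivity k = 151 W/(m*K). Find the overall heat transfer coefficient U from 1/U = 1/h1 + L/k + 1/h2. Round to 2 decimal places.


1/U = 1/h1 + L/k + 1/h2
1/U = 1/737 + 0.008/151 + 1/904
1/U = 0.0013568521 + 5.29801e-05 + 0.0011061947
1/U = 0.0025160269
U = 397.45 W/(m^2*K)


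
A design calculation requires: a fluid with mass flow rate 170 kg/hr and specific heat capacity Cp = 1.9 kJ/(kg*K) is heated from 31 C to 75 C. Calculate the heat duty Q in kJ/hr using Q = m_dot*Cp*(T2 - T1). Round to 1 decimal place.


Q = m_dot * Cp * (T2 - T1)
Q = 170 * 1.9 * (75 - 31)
Q = 170 * 1.9 * 44
Q = 14212.0 kJ/hr


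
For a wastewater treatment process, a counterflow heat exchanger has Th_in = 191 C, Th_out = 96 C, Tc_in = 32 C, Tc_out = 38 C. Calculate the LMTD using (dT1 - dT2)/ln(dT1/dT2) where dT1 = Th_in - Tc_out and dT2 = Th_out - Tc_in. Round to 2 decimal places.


dT1 = Th_in - Tc_out = 191 - 38 = 153
dT2 = Th_out - Tc_in = 96 - 32 = 64
LMTD = (dT1 - dT2) / ln(dT1/dT2)
LMTD = (153 - 64) / ln(153/64)
LMTD = 102.12 K


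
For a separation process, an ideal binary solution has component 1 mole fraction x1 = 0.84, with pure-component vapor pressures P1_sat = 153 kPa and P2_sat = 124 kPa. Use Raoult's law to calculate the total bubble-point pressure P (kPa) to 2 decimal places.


P = x1*P1_sat + x2*P2_sat
x2 = 1 - x1 = 1 - 0.84 = 0.16
P = 0.84*153 + 0.16*124
P = 128.52 + 19.84
P = 148.36 kPa


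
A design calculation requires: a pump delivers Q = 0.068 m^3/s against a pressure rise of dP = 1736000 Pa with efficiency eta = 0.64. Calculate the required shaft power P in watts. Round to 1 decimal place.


P = Q * dP / eta
P = 0.068 * 1736000 / 0.64
P = 118048.0 / 0.64
P = 184450.0 W


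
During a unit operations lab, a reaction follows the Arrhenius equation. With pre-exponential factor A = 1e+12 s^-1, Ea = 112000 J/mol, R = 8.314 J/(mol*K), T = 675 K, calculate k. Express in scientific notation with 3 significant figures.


k = A * exp(-Ea/(R*T))
k = 1e+12 * exp(-112000 / (8.314 * 675))
k = 1e+12 * exp(-19.957412)
k = 2.15e+03


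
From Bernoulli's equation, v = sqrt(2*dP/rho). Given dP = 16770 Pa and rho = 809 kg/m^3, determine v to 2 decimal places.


v = sqrt(2*dP/rho)
v = sqrt(2*16770/809)
v = sqrt(41.458591)
v = 6.44 m/s


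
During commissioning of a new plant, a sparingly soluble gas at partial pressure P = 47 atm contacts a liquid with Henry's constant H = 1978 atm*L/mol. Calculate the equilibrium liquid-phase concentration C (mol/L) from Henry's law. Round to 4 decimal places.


C = P / H
C = 47 / 1978
C = 0.0238 mol/L


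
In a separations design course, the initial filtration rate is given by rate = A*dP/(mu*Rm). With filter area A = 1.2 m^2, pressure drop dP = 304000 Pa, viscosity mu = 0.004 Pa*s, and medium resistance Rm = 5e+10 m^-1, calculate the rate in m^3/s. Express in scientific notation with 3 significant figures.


rate = A * dP / (mu * Rm)
rate = 1.2 * 304000 / (0.004 * 5e+10)
rate = 364800.0 / 2.000e+08
rate = 1.82e-03 m^3/s


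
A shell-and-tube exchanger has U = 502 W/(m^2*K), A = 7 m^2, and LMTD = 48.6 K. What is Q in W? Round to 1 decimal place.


Q = U * A * LMTD
Q = 502 * 7 * 48.6
Q = 170780.4 W


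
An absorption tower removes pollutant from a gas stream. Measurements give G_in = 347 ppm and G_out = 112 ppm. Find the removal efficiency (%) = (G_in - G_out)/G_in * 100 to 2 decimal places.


Efficiency = (G_in - G_out) / G_in * 100%
Efficiency = (347 - 112) / 347 * 100
Efficiency = 235 / 347 * 100
Efficiency = 67.72%


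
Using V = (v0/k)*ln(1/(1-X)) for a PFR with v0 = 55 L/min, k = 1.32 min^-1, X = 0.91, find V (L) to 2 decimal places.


V = (v0/k) * ln(1/(1-X))
V = (55/1.32) * ln(1/(1-0.91))
V = 41.666667 * ln(11.111111)
V = 41.666667 * 2.407946
V = 100.33 L


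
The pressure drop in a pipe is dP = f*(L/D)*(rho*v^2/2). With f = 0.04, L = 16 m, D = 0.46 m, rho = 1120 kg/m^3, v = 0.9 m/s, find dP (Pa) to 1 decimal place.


dP = f * (L/D) * (rho*v^2/2)
dP = 0.04 * (16/0.46) * (1120*0.9^2/2)
L/D = 34.7826087
rho*v^2/2 = 1120*0.81/2 = 453.6
dP = 0.04 * 34.7826087 * 453.6
dP = 631.1 Pa


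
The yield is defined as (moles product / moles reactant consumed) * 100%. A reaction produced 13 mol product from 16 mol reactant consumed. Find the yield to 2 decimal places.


Yield = (moles product / moles consumed) * 100%
Yield = (13 / 16) * 100
Yield = 0.8125 * 100
Yield = 81.25%


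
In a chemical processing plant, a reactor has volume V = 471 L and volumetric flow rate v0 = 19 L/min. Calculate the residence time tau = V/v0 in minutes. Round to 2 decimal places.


tau = V / v0
tau = 471 / 19
tau = 24.79 min


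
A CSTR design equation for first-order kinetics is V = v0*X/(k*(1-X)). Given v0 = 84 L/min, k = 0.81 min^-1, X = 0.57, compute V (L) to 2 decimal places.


V = v0 * X / (k * (1 - X))
V = 84 * 0.57 / (0.81 * (1 - 0.57))
V = 47.88 / (0.81 * 0.43)
V = 47.88 / 0.3483
V = 137.47 L


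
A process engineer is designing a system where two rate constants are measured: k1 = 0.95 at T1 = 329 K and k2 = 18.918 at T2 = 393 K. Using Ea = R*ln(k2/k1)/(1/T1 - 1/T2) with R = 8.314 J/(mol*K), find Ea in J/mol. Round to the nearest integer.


Ea = R * ln(k2/k1) / (1/T1 - 1/T2)
ln(k2/k1) = ln(18.918/0.95) = 2.9914071
1/T1 - 1/T2 = 1/329 - 1/393 = 0.000494984416
Ea = 8.314 * 2.9914071 / 0.000494984416
Ea = 50245 J/mol


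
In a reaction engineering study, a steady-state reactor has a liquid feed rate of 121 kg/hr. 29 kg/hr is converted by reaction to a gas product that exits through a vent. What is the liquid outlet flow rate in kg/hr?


Steady-state mass balance on the main outlet: F_out = F_in - F_removed
F_out = 121 - 29
F_out = 92 kg/hr


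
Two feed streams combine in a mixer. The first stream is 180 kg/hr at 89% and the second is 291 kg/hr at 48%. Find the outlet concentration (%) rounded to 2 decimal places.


Mass balance on solute: F1*x1 + F2*x2 = F3*x3
F3 = F1 + F2 = 180 + 291 = 471 kg/hr
x3 = (F1*x1 + F2*x2)/F3
x3 = (180*0.89 + 291*0.48) / 471
x3 = 63.67%


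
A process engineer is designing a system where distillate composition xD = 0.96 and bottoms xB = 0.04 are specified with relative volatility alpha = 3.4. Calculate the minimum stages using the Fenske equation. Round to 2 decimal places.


N_min = ln((xD*(1-xB))/(xB*(1-xD))) / ln(alpha)
Numerator inside ln: 0.9216 / 0.0016 = 576.0
ln(576.0) = 6.356108
ln(alpha) = ln(3.4) = 1.223775
N_min = 6.356108 / 1.223775 = 5.19


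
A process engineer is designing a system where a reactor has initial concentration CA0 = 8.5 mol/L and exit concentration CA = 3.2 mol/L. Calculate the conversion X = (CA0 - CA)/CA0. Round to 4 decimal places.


X = (CA0 - CA) / CA0
X = (8.5 - 3.2) / 8.5
X = 5.3 / 8.5
X = 0.6235


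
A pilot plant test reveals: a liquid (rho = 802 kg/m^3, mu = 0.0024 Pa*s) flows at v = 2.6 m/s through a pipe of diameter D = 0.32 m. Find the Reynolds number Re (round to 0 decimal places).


Re = rho * v * D / mu
Re = 802 * 2.6 * 0.32 / 0.0024
Re = 667.264 / 0.0024
Re = 278027


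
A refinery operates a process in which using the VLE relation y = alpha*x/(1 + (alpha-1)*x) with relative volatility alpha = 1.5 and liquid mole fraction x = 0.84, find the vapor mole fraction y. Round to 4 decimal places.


y = alpha*x / (1 + (alpha-1)*x)
y = 1.5*0.84 / (1 + (1.5-1)*0.84)
y = 1.26 / (1 + 0.42)
y = 1.26 / 1.42
y = 0.8873


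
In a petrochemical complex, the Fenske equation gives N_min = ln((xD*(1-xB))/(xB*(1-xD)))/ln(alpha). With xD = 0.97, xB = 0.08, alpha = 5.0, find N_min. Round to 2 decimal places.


N_min = ln((xD*(1-xB))/(xB*(1-xD))) / ln(alpha)
Numerator inside ln: 0.8924 / 0.0024 = 371.833333
ln(371.833333) = 5.918446
ln(alpha) = ln(5.0) = 1.609438
N_min = 5.918446 / 1.609438 = 3.68


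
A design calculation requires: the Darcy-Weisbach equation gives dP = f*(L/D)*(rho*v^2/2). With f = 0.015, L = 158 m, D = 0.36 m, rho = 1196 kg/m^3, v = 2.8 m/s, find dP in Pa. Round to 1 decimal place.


dP = f * (L/D) * (rho*v^2/2)
dP = 0.015 * (158/0.36) * (1196*2.8^2/2)
L/D = 438.88888889
rho*v^2/2 = 1196*7.84/2 = 4688.32
dP = 0.015 * 438.88888889 * 4688.32
dP = 30864.8 Pa


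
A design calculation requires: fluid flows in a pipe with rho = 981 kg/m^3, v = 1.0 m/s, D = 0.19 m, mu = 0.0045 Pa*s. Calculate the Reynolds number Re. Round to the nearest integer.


Re = rho * v * D / mu
Re = 981 * 1.0 * 0.19 / 0.0045
Re = 186.39 / 0.0045
Re = 41420


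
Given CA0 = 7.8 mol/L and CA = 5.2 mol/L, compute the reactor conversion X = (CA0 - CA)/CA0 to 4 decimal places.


X = (CA0 - CA) / CA0
X = (7.8 - 5.2) / 7.8
X = 2.6 / 7.8
X = 0.3333


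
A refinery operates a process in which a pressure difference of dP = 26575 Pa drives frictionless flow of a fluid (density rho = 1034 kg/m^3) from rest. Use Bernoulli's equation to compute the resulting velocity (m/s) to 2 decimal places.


v = sqrt(2*dP/rho)
v = sqrt(2*26575/1034)
v = sqrt(51.402321)
v = 7.17 m/s
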